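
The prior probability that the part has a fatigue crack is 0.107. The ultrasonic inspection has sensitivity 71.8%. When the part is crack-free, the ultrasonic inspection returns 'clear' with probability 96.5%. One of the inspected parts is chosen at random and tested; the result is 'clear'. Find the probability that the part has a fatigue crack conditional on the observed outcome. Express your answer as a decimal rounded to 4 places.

P(H | E) ≈ 0.0338

Let H be the event that the part has a fatigue crack. P(H) = 0.107, so P(¬H) = 0.893. With E the 'clear' result, P(E|H) = 0.282 and P(E|¬H) = 0.965.
P(E) = 0.282·0.107 + 0.965·0.893 = 0.030174 + 0.86174 = 0.89192.
By Bayes' theorem, P(H|E) = 0.030174 / 0.89192 = 0.0338.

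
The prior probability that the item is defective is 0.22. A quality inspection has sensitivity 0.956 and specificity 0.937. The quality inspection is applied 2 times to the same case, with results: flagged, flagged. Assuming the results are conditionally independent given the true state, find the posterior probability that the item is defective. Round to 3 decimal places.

With H the event that the item is defective, the joint likelihood of the observed sequence is P(data|H) = 0.956·0.956 = 0.91394 and P(data|¬H) = 0.063·0.063 = 0.0039690.
Bayes: P(H|data) = 0.22·0.91394 / (0.22·0.91394 + 0.78·0.0039690) = 0.20107/0.20416 = 0.9848.

Posterior P(H) ≈ 0.985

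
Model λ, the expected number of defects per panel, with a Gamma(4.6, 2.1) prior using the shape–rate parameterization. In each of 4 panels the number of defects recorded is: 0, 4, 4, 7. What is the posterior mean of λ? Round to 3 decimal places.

Posterior mean ≈ 3.213

The Poisson likelihood adds the total count to the shape and the number of exposure periods to the rate. Here ∑xᵢ = 15 and n = 4, so shape 4.6→19.6 and rate 2.1→6.1.
Posterior mean = shape/rate = 19.6/6.1 = 3.213.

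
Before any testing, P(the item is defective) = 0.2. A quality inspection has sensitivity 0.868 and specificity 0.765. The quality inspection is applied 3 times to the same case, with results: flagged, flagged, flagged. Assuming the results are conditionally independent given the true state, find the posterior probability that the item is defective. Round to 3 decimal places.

Posterior P(H) ≈ 0.926

With H the event that the item is defective, the joint likelihood of the observed sequence is P(data|H) = 0.868·0.868·0.868 = 0.65397 and P(data|¬H) = 0.235·0.235·0.235 = 0.012978.
Bayes: P(H|data) = 0.2·0.65397 / (0.2·0.65397 + 0.8·0.012978) = 0.13079/0.14118 = 0.9265.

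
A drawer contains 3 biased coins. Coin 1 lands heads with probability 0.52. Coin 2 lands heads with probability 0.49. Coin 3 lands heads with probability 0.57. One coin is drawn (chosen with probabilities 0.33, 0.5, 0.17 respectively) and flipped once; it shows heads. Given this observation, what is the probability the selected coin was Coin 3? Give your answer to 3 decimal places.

P(heads|C1) = 0.52; P(heads|C2) = 0.49; P(heads|C3) = 0.57.
Prior × likelihood for each source: 0.33·0.52=0.1716, 0.5·0.49=0.2450, 0.17·0.57=0.09690. Summing gives P(heads) = 0.51350.
P(Coin 3 | heads) = 0.09690 / 0.51350 = 0.189.

Posterior probability ≈ 0.189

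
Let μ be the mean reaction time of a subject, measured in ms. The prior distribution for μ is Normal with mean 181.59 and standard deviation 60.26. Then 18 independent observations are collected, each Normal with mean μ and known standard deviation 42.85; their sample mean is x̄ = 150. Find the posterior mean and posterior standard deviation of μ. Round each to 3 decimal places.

Posterior mean ≈ 150.863; posterior SD ≈ 9.961

With known σ, the Normal prior is conjugate. Weight on the data is w = (n/σ²)/(n/σ² + 1/τ₀²) = 0.00980327/(0.00980327+0.00027539) = 0.97268.
Posterior mean = w·x̄ + (1−w)·μ₀ = 0.97268·150 + 0.027324·181.59 = 150.863. Posterior variance = 1/(0.00980327+0.00027539) = 99.2196, so SD = 9.961.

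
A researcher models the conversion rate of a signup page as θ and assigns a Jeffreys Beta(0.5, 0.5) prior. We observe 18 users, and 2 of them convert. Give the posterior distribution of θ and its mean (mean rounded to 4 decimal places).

Posterior: Beta(2.5, 16.5); mean ≈ 0.1316

Observing 2 successes and 16 failures updates Beta(0.5, 0.5) by adding the success and failure counts to the two shape parameters: α = 0.5+2 = 2.5, β = 0.5+16 = 16.5.
E[θ | data] = 2.5/(2.5+16.5) = 0.1316.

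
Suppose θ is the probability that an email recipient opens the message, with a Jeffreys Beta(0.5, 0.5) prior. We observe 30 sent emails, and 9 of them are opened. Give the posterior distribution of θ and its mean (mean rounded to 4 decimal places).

Posterior: Beta(9.5, 21.5); mean ≈ 0.3065

Observing 9 successes and 21 failures updates Beta(0.5, 0.5) by adding the success and failure counts to the two shape parameters: α = 0.5+9 = 9.5, β = 0.5+21 = 21.5.
Posterior mean = α/(α+β) = 9.5/31 = 0.3065.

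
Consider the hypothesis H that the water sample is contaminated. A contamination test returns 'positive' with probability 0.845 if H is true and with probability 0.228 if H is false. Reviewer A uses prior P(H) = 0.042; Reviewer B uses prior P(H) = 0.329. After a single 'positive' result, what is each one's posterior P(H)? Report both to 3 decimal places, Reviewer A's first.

The likelihood ratio for a 'positive' result is 0.845/0.228 = 3.7061.
Reviewer A: prior odds 0.042/0.958 = 0.043841; posterior odds 0.16248; posterior probability 0.140.
Reviewer B: prior odds 0.329/0.671 = 0.49031; posterior odds 1.8172; posterior probability 0.645.

Reviewer A: 0.140; Reviewer B: 0.645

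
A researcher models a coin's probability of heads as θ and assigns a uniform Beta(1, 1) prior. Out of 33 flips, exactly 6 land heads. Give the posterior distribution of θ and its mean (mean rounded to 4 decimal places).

The binomial likelihood is conjugate to the Beta prior: with 6 successes and 27 failures, the posterior is Beta(1+6, 1+27) = Beta(7, 28).
Posterior mean = α/(α+β) = 7/35 = 0.2000.

Posterior: Beta(7, 28); mean ≈ 0.2000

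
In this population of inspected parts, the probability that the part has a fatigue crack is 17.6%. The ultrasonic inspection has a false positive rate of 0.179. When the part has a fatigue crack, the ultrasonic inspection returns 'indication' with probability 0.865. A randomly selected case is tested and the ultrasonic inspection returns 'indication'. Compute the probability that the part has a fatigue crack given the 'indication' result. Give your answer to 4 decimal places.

P(H | E) ≈ 0.5079

Write H for 'the part has a fatigue crack'. Prior odds H:¬H = 0.176/0.824 = 0.21359. For the 'indication' outcome, the likelihood ratio is 0.865/0.179 = 4.8324.
Posterior odds = 0.21359 × 4.8324 = 1.0322, so P(H|E) = 1.0322/(1+1.0322) = 0.5079.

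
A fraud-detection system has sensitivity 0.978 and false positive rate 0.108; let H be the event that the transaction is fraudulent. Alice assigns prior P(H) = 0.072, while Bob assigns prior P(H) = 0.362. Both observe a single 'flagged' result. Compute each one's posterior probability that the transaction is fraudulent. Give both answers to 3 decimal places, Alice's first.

Alice: 0.413; Bob: 0.837

The likelihood ratio for a 'flagged' result is 0.978/0.108 = 9.0556.
Alice: prior odds 0.072/0.928 = 0.077586; posterior odds 0.70259; posterior probability 0.413.
Bob: prior odds 0.362/0.638 = 0.56740; posterior odds 5.1381; posterior probability 0.837.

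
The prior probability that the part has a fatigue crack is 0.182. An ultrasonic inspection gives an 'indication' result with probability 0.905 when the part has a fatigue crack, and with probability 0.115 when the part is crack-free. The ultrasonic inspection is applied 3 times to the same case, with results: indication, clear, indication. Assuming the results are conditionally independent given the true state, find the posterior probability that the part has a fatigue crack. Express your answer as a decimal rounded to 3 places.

Posterior P(H) ≈ 0.597

Let H be the event that the part has a fatigue crack; start with P(H) = 0.182. P('indication'|H) = 0.905, P('indication'|¬H) = 0.115.
Update on result 1 ('indication'): P(H) ← 0.905·0.1820 / (0.905·0.1820 + 0.115·0.8180) = 0.16471/0.25878 = 0.6365.
Update on result 2 ('clear'): P(H) ← 0.095·0.6365 / (0.095·0.6365 + 0.885·0.3635) = 0.060466/0.38218 = 0.1582.
Update on result 3 ('indication'): P(H) ← 0.905·0.1582 / (0.905·0.1582 + 0.115·0.8418) = 0.14319/0.23999 = 0.5966.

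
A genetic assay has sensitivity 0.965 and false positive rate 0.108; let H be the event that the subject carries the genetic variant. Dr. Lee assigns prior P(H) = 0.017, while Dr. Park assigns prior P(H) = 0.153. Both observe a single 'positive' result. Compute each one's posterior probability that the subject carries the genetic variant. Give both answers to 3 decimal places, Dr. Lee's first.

P('+'|H) = 0.965, P('+'|¬H) = 0.108.
Dr. Lee: numerator 0.965·0.017 = 0.016405; evidence = 0.016405+0.108·0.983 = 0.12257; posterior = 0.134.
Dr. Park: numerator 0.965·0.153 = 0.14764; evidence = 0.14764+0.108·0.847 = 0.23912; posterior = 0.617.

Dr. Lee: 0.134; Dr. Park: 0.617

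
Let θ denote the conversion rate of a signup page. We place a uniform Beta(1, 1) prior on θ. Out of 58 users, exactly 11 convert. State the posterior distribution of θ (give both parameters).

Observing 11 successes and 47 failures updates Beta(1, 1) by adding the success and failure counts to the two shape parameters: α = 1+11 = 12, β = 1+47 = 48.

Posterior: Beta(12, 48)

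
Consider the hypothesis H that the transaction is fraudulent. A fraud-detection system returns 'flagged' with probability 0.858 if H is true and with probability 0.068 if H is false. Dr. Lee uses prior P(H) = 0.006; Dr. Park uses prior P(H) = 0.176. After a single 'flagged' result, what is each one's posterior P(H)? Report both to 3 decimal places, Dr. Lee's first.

The likelihood ratio for a 'flagged' result is 0.858/0.068 = 12.618.
Dr. Lee: prior odds 0.006/0.994 = 0.0060362; posterior odds 0.076163; posterior probability 0.071.
Dr. Park: prior odds 0.176/0.824 = 0.21359; posterior odds 2.6950; posterior probability 0.729.

Dr. Lee: 0.071; Dr. Park: 0.729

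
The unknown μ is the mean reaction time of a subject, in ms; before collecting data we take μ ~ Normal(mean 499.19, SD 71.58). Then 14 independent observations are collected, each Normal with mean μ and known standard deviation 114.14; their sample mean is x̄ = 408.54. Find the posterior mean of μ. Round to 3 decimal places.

Prior precision 1/τ₀² = 1/71.58² = 0.00019517; data precision n/σ² = 14/114.14² = 0.00107461.
Posterior precision = 0.00019517 + 0.00107461 = 0.00126979.
Posterior mean = (0.00019517·499.19 + 0.00107461·408.54) / 0.00126979 = 422.473.

Posterior mean ≈ 422.473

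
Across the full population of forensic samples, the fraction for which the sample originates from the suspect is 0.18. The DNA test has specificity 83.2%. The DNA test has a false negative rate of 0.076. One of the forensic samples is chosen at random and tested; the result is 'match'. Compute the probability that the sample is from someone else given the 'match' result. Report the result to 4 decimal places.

P(¬H | E) ≈ 0.4530

Write H for 'the sample originates from the suspect'. Prior odds H:¬H = 0.18/0.82 = 0.21951. For the 'match' outcome, the likelihood ratio is 0.924/0.168 = 5.5000.
Posterior odds = 0.21951 × 5.5000 = 1.2073, so P(H|E) = 1.2073/(1+1.2073) = 0.5470. Then P(¬H|E) = 1 − 0.5470 = 0.4530.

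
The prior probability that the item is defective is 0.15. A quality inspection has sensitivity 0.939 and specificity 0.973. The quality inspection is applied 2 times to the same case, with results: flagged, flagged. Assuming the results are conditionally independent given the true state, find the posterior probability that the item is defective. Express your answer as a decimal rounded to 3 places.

Posterior P(H) ≈ 0.995

With H the event that the item is defective, the joint likelihood of the observed sequence is P(data|H) = 0.939·0.939 = 0.88172 and P(data|¬H) = 0.027·0.027 = 0.00072900.
Bayes: P(H|data) = 0.15·0.88172 / (0.15·0.88172 + 0.85·0.00072900) = 0.13226/0.13288 = 0.9953.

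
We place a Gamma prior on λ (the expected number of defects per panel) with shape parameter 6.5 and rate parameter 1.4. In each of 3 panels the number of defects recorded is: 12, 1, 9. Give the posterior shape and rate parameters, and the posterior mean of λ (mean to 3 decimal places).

Total count ∑xᵢ = 22 over n = 3 panels.
Gamma is conjugate to the Poisson likelihood: posterior is Gamma(shape = 6.5+22 = 28.5, rate = 1.4+3 = 4.4).
E[λ | data] = 28.5/4.4 = 6.477.

Posterior: Gamma(shape=28.5, rate=4.4); mean ≈ 6.477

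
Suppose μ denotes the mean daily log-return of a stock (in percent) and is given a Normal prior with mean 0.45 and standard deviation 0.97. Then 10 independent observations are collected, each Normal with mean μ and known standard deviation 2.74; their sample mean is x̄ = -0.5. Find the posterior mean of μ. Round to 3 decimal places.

With known σ, the Normal prior is conjugate. Weight on the data is w = (n/σ²)/(n/σ² + 1/τ₀²) = 1.33198/(1.33198+1.06281) = 0.55620.
Posterior mean = w·x̄ + (1−w)·μ₀ = 0.55620·-0.5 + 0.44380·0.45 = -0.078.

Posterior mean ≈ -0.078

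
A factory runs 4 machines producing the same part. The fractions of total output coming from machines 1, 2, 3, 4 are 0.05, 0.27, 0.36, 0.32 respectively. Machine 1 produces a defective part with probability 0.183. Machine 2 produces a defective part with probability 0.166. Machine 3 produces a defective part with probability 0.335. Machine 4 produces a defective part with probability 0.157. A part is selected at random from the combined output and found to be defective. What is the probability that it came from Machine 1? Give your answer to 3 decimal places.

P(defective|M1) = 0.183; P(defective|M2) = 0.166; P(defective|M3) = 0.335; P(defective|M4) = 0.157.
Prior × likelihood for each source: 0.05·0.183=0.009150, 0.27·0.166=0.04482, 0.36·0.335=0.1206, 0.32·0.157=0.05024. Summing gives P(defective) = 0.22481.
P(Machine 1 | defective) = 0.009150 / 0.22481 = 0.041.

Posterior probability ≈ 0.041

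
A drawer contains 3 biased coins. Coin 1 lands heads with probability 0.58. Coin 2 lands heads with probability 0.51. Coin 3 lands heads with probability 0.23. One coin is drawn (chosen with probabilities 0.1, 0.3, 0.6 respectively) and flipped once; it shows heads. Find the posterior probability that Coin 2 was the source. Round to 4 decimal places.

Posterior probability ≈ 0.4384

Tabulate prior·likelihood by source: [1] prior 0.1, lik 0.58, product 0.05800; [2] prior 0.3, lik 0.51, product 0.1530; [3] prior 0.6, lik 0.23, product 0.1380.
Normalizing constant = 0.34900; the posterior for Coin 2 is its product over the sum, 0.1530/0.34900 = 0.4384.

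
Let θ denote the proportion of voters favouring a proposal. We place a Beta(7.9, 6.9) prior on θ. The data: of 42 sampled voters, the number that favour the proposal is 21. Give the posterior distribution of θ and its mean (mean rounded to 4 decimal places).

The binomial likelihood is conjugate to the Beta prior: with 21 successes and 21 failures, the posterior is Beta(7.9+21, 6.9+21) = Beta(28.9, 27.9).
Posterior mean = α/(α+β) = 28.9/56.8 = 0.5088.

Posterior: Beta(28.9, 27.9); mean ≈ 0.5088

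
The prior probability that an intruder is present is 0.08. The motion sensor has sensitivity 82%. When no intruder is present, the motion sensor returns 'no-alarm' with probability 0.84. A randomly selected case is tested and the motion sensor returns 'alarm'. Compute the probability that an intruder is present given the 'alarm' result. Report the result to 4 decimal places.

Let H be the event that an intruder is present. P(H) = 0.08, so P(¬H) = 0.92. With E the 'alarm' result, P(E|H) = 0.82 and P(E|¬H) = 0.16.
P(E) = 0.82·0.08 + 0.16·0.92 = 0.065600 + 0.14720 = 0.21280.
By Bayes' theorem, P(H|E) = 0.065600 / 0.21280 = 0.3083.

P(H | E) ≈ 0.3083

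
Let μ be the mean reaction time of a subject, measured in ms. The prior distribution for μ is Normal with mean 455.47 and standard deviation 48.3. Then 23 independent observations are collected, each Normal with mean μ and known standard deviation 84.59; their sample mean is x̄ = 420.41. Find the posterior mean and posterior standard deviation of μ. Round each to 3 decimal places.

Prior precision 1/τ₀² = 1/48.3² = 0.00042865; data precision n/σ² = 23/84.59² = 0.00321432.
Posterior precision = 0.00042865 + 0.00321432 = 0.00364298, giving posterior SD = 1/√0.00364298 = 16.568.
Posterior mean = (0.00042865·455.47 + 0.00321432·420.41) / 0.00364298 = 424.535.

Posterior mean ≈ 424.535; posterior SD ≈ 16.568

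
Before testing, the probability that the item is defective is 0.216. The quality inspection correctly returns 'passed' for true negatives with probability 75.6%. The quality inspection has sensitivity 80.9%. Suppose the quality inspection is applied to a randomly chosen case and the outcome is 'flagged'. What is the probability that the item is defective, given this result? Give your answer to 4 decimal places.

P(H | E) ≈ 0.4774

Let H be the event that the item is defective. P(H) = 0.216, so P(¬H) = 0.784. With E the 'flagged' result, P(E|H) = 0.809 and P(E|¬H) = 0.244.
P(E) = 0.809·0.216 + 0.244·0.784 = 0.17474 + 0.19130 = 0.36604.
By Bayes' theorem, P(H|E) = 0.17474 / 0.36604 = 0.4774.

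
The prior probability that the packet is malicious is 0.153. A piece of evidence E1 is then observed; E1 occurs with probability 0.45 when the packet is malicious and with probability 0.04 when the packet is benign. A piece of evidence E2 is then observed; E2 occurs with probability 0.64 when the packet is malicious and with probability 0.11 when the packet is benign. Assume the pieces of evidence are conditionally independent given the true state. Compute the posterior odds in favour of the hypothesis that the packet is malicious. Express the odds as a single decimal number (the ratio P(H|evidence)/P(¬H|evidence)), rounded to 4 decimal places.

Posterior odds ≈ 11.8235

Prior odds = 0.153/(1−0.153) = 0.18064. In log-odds, ln(0.18064) = -1.7113.
Add log likelihood ratios: ln(11.250) + ln(5.8182) = 4.1814.
Posterior log-odds = 2.4701, so posterior odds = exp(2.4701) = 11.824.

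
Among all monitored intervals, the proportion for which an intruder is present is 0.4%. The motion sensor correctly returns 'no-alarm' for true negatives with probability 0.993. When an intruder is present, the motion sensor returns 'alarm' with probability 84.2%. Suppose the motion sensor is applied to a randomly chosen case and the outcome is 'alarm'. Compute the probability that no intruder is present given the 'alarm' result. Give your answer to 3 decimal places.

Let H be the event that an intruder is present. P(H) = 0.004, so P(¬H) = 0.996. With E the 'alarm' result, P(E|H) = 0.842 and P(E|¬H) = 0.007.
P(E) = 0.842·0.004 + 0.007·0.996 = 0.0033680 + 0.0069720 = 0.010340.
By Bayes' theorem, P(H|E) = 0.0033680 / 0.010340 = 0.326. Hence P(¬H|E) = 1 − 0.326 = 0.674.

P(¬H | E) ≈ 0.674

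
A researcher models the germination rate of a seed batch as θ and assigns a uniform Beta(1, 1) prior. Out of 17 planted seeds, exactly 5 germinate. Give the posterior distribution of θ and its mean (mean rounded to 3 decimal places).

The binomial likelihood is conjugate to the Beta prior: with 5 successes and 12 failures, the posterior is Beta(1+5, 1+12) = Beta(6, 13).
E[θ | data] = 6/(6+13) = 0.316.

Posterior: Beta(6, 13); mean ≈ 0.316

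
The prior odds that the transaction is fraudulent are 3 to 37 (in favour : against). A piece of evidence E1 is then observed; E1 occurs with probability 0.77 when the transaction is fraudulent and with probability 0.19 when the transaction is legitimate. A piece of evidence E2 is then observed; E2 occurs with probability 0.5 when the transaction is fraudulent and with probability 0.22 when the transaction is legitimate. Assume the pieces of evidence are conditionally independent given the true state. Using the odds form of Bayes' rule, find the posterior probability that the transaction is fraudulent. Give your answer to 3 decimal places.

Posterior probability ≈ 0.428

Prior odds = 3/37 = 0.081081.
Likelihood ratio for E1 = 0.77/0.19 = 4.0526.
Likelihood ratio for E2 = 0.5/0.22 = 2.2727.
Posterior odds = prior odds × LR₁ × LR₂ = 0.74680.
Posterior probability = odds/(1+odds) = 0.74680/1.7468 = 0.428.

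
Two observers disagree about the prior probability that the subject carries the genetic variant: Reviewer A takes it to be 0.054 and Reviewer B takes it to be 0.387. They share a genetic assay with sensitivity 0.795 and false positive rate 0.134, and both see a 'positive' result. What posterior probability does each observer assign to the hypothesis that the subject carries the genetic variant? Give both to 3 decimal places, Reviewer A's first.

Reviewer A: 0.253; Reviewer B: 0.789

The likelihood ratio for a 'positive' result is 0.795/0.134 = 5.9328.
Reviewer A: prior odds 0.054/0.946 = 0.057082; posterior odds 0.33866; posterior probability 0.253.
Reviewer B: prior odds 0.387/0.613 = 0.63132; posterior odds 3.7455; posterior probability 0.789.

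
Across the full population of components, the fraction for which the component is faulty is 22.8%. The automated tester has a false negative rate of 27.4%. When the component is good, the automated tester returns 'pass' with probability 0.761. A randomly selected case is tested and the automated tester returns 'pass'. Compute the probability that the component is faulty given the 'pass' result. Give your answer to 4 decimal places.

Write H for 'the component is faulty'. Prior odds H:¬H = 0.228/0.772 = 0.29534. For the 'pass' outcome, the likelihood ratio is 0.274/0.761 = 0.36005.
Posterior odds = 0.29534 × 0.36005 = 0.10634, so P(H|E) = 0.10634/(1+0.10634) = 0.0961.

P(H | E) ≈ 0.0961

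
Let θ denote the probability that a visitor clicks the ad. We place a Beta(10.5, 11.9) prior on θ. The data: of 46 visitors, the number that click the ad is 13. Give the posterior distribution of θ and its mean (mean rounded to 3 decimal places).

Posterior: Beta(23.5, 44.9); mean ≈ 0.344

Observing 13 successes and 33 failures updates Beta(10.5, 11.9) by adding the success and failure counts to the two shape parameters: α = 10.5+13 = 23.5, β = 11.9+33 = 44.9.
E[θ | data] = 23.5/(23.5+44.9) = 0.344.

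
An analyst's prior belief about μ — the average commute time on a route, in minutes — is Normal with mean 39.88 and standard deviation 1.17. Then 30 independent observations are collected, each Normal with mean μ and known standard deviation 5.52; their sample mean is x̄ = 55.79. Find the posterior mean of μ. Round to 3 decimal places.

With known σ, the Normal prior is conjugate. Weight on the data is w = (n/σ²)/(n/σ² + 1/τ₀²) = 0.984562/(0.984562+0.730514) = 0.57406.
Posterior mean = w·x̄ + (1−w)·μ₀ = 0.57406·55.79 + 0.42594·39.88 = 49.013.

Posterior mean ≈ 49.013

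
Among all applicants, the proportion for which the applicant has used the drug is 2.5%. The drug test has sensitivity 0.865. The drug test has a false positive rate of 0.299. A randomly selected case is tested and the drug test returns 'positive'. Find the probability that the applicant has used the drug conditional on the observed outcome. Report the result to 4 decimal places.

P(H | E) ≈ 0.0691

Write H for 'the applicant has used the drug'. Prior odds H:¬H = 0.025/0.975 = 0.025641. For the 'positive' outcome, the likelihood ratio is 0.865/0.299 = 2.8930.
Posterior odds = 0.025641 × 2.8930 = 0.074179, so P(H|E) = 0.074179/(1+0.074179) = 0.0691.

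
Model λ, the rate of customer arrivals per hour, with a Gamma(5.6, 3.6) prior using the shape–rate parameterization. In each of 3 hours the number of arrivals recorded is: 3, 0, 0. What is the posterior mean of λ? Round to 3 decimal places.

The Poisson likelihood adds the total count to the shape and the number of exposure periods to the rate. Here ∑xᵢ = 3 and n = 3, so shape 5.6→8.6 and rate 3.6→6.6.
E[λ | data] = 8.6/6.6 = 1.303.

Posterior mean ≈ 1.303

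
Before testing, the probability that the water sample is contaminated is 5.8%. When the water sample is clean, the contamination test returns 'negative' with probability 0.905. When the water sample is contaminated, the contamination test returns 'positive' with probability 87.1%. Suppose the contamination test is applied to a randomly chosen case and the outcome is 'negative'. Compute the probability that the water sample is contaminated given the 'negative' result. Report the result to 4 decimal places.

P(H | E) ≈ 0.0087

Let H be the event that the water sample is contaminated. P(H) = 0.058, so P(¬H) = 0.942. With E the 'negative' result, P(E|H) = 0.129 and P(E|¬H) = 0.905.
P(E) = 0.129·0.058 + 0.905·0.942 = 0.0074820 + 0.85251 = 0.85999.
By Bayes' theorem, P(H|E) = 0.0074820 / 0.85999 = 0.0087.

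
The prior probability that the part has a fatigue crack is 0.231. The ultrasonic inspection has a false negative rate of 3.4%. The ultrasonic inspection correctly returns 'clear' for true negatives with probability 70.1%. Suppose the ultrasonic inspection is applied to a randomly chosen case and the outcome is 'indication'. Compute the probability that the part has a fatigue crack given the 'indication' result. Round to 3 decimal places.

Write H for 'the part has a fatigue crack'. Prior odds H:¬H = 0.231/0.769 = 0.30039. For the 'indication' outcome, the likelihood ratio is 0.966/0.299 = 3.2308.
Posterior odds = 0.30039 × 3.2308 = 0.97049, so P(H|E) = 0.97049/(1+0.97049) = 0.493.

P(H | E) ≈ 0.493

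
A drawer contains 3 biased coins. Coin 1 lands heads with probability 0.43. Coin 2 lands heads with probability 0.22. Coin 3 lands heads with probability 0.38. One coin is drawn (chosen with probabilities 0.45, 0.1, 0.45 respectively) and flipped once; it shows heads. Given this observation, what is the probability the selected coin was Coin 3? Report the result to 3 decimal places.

Posterior probability ≈ 0.442

Tabulate prior·likelihood by source: [1] prior 0.45, lik 0.43, product 0.1935; [2] prior 0.1, lik 0.22, product 0.02200; [3] prior 0.45, lik 0.38, product 0.1710.
Normalizing constant = 0.38650; the posterior for Coin 3 is its product over the sum, 0.1710/0.38650 = 0.442.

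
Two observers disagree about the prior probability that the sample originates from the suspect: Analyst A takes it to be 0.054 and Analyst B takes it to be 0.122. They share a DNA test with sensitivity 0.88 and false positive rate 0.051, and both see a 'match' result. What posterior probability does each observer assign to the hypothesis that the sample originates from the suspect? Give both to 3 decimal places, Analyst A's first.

P('+'|H) = 0.88, P('+'|¬H) = 0.051.
Analyst A: numerator 0.88·0.054 = 0.047520; evidence = 0.047520+0.051·0.946 = 0.095766; posterior = 0.496.
Analyst B: numerator 0.88·0.122 = 0.10736; evidence = 0.10736+0.051·0.878 = 0.15214; posterior = 0.706.

Analyst A: 0.496; Analyst B: 0.706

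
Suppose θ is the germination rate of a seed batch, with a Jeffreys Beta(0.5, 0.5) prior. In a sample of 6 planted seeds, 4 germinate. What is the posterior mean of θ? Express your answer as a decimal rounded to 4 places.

The binomial likelihood is conjugate to the Beta prior: with 4 successes and 2 failures, the posterior is Beta(0.5+4, 0.5+2) = Beta(4.5, 2.5).
Posterior mean = α/(α+β) = 4.5/7 = 0.6429.

Posterior mean ≈ 0.6429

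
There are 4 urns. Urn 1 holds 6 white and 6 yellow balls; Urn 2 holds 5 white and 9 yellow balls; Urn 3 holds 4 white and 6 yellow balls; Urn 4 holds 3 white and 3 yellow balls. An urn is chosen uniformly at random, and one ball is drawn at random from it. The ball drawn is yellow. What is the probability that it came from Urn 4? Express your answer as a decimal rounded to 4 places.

Tabulate prior·likelihood by source: [1] prior 0.25, lik 0.5, product 0.1250; [2] prior 0.25, lik 0.6429, product 0.1607; [3] prior 0.25, lik 0.6, product 0.1500; [4] prior 0.25, lik 0.5, product 0.1250.
Normalizing constant = 0.56071; the posterior for Urn 4 is its product over the sum, 0.1250/0.56071 = 0.2229.

Posterior probability ≈ 0.2229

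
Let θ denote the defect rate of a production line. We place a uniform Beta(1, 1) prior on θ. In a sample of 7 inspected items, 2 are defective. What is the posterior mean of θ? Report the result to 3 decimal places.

Posterior mean ≈ 0.333

Observing 2 successes and 5 failures updates Beta(1, 1) by adding the success and failure counts to the two shape parameters: α = 1+2 = 3, β = 1+5 = 6.
Posterior mean = α/(α+β) = 3/9 = 0.333.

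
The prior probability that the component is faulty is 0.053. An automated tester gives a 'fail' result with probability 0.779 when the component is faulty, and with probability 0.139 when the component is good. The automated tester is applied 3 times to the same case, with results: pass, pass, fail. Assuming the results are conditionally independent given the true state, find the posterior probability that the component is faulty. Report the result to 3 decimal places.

Posterior P(H) ≈ 0.020

With H the event that the component is faulty, the joint likelihood of the observed sequence is P(data|H) = 0.221·0.221·0.779 = 0.038047 and P(data|¬H) = 0.861·0.861·0.139 = 0.10304.
Bayes: P(H|data) = 0.053·0.038047 / (0.053·0.038047 + 0.947·0.10304) = 0.0020165/0.099599 = 0.0202.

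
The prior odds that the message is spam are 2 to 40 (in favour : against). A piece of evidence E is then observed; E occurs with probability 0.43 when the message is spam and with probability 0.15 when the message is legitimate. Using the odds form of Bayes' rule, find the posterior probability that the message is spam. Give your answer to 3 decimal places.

Prior odds = 2/40 = 0.050000.
Likelihood ratio for E = 0.43/0.15 = 2.8667.
Posterior odds = prior odds × LR = 0.14333.
Posterior probability = odds/(1+odds) = 0.14333/1.1433 = 0.125.

Posterior probability ≈ 0.125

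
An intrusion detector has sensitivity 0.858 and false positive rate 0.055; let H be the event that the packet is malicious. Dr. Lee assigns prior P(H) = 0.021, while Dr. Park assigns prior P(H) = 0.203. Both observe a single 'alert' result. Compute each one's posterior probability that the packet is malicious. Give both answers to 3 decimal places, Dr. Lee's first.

P('+'|H) = 0.858, P('+'|¬H) = 0.055.
Dr. Lee: numerator 0.858·0.021 = 0.018018; evidence = 0.018018+0.055·0.979 = 0.071863; posterior = 0.251.
Dr. Park: numerator 0.858·0.203 = 0.17417; evidence = 0.17417+0.055·0.797 = 0.21801; posterior = 0.799.

Dr. Lee: 0.251; Dr. Park: 0.799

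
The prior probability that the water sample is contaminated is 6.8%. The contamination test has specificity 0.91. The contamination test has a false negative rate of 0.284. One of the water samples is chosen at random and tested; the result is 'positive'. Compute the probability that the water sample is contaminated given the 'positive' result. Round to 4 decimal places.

P(H | E) ≈ 0.3673

Write H for 'the water sample is contaminated'. Prior odds H:¬H = 0.068/0.932 = 0.072961. For the 'positive' outcome, the likelihood ratio is 0.716/0.09 = 7.9556.
Posterior odds = 0.072961 × 7.9556 = 0.58045, so P(H|E) = 0.58045/(1+0.58045) = 0.3673.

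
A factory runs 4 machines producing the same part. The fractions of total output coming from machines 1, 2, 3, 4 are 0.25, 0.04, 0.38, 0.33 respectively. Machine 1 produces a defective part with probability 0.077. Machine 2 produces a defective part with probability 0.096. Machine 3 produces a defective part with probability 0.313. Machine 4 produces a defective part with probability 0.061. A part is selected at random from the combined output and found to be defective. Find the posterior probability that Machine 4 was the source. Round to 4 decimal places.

Tabulate prior·likelihood by source: [1] prior 0.25, lik 0.077, product 0.01925; [2] prior 0.04, lik 0.096, product 0.003840; [3] prior 0.38, lik 0.313, product 0.1189; [4] prior 0.33, lik 0.061, product 0.02013.
Normalizing constant = 0.16216; the posterior for Machine 4 is its product over the sum, 0.02013/0.16216 = 0.1241.

Posterior probability ≈ 0.1241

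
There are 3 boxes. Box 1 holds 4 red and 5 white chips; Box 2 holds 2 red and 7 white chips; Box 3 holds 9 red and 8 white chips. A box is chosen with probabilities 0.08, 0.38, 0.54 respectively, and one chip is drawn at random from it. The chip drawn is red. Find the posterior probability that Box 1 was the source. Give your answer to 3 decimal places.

Posterior probability ≈ 0.088

P(red|Box 1) = 0.4444; P(red|Box 2) = 0.2222; P(red|Box 3) = 0.5294.
Prior × likelihood for each source: 0.08·0.4444=0.03556, 0.38·0.2222=0.08444, 0.54·0.5294=0.2859. Summing gives P(red) = 0.40588.
P(Box 1 | red) = 0.03556 / 0.40588 = 0.088.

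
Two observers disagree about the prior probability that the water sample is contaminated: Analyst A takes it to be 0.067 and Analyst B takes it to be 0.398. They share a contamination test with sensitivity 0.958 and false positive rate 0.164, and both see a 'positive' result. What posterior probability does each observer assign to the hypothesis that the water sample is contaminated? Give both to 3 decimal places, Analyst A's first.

Analyst A: 0.296; Analyst B: 0.794

P('+'|H) = 0.958, P('+'|¬H) = 0.164.
Analyst A: numerator 0.958·0.067 = 0.064186; evidence = 0.064186+0.164·0.933 = 0.21720; posterior = 0.296.
Analyst B: numerator 0.958·0.398 = 0.38128; evidence = 0.38128+0.164·0.602 = 0.48001; posterior = 0.794.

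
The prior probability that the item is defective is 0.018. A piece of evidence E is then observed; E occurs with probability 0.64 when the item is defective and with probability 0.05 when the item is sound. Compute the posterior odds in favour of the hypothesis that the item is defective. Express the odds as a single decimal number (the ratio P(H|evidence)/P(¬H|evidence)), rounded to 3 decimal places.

Posterior odds ≈ 0.235

Prior odds = 0.018/(1−0.018) = 0.018330.
Likelihood ratio for E = 0.64/0.05 = 12.800.
Posterior odds = prior odds × LR = 0.23462.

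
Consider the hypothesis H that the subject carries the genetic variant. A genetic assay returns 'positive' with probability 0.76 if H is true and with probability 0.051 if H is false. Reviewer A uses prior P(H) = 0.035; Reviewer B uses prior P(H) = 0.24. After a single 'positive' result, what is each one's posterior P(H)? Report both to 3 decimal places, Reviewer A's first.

Reviewer A: 0.351; Reviewer B: 0.825

The likelihood ratio for a 'positive' result is 0.76/0.051 = 14.902.
Reviewer A: prior odds 0.035/0.965 = 0.036269; posterior odds 0.54049; posterior probability 0.351.
Reviewer B: prior odds 0.24/0.76 = 0.31579; posterior odds 4.7059; posterior probability 0.825.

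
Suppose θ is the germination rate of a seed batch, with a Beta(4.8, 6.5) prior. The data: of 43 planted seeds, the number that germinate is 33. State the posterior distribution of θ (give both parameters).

Observing 33 successes and 10 failures updates Beta(4.8, 6.5) by adding the success and failure counts to the two shape parameters: α = 4.8+33 = 37.8, β = 6.5+10 = 16.5.

Posterior: Beta(37.8, 16.5)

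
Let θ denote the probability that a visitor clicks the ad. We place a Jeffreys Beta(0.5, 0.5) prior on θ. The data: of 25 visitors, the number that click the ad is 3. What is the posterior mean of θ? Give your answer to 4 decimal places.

Posterior mean ≈ 0.1346

Observing 3 successes and 22 failures updates Beta(0.5, 0.5) by adding the success and failure counts to the two shape parameters: α = 0.5+3 = 3.5, β = 0.5+22 = 22.5.
E[θ | data] = 3.5/(3.5+22.5) = 0.1346.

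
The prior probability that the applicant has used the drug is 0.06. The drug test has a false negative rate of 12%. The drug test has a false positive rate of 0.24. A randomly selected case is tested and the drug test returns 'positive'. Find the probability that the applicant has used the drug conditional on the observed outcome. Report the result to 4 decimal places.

P(H | E) ≈ 0.1897

Let H be the event that the applicant has used the drug. P(H) = 0.06, so P(¬H) = 0.94. With E the 'positive' result, P(E|H) = 0.88 and P(E|¬H) = 0.24.
P(E) = 0.88·0.06 + 0.24·0.94 = 0.052800 + 0.22560 = 0.27840.
By Bayes' theorem, P(H|E) = 0.052800 / 0.27840 = 0.1897.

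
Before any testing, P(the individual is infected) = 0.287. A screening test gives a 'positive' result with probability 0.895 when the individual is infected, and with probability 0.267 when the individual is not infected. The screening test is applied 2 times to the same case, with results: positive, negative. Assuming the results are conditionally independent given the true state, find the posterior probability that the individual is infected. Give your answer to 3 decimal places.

Posterior P(H) ≈ 0.162

Let H be the event that the individual is infected; start with P(H) = 0.287. P('positive'|H) = 0.895, P('positive'|¬H) = 0.267.
Update on result 1 ('positive'): P(H) ← 0.895·0.2870 / (0.895·0.2870 + 0.267·0.7130) = 0.25687/0.44724 = 0.5743.
Update on result 2 ('negative'): P(H) ← 0.105·0.5743 / (0.105·0.5743 + 0.733·0.4257) = 0.060306/0.37232 = 0.1620.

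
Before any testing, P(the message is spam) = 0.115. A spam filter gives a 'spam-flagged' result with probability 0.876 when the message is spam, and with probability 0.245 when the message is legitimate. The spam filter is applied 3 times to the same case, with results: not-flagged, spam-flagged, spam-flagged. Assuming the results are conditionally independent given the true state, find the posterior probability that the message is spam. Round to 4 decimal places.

Posterior P(H) ≈ 0.2144

With H the event that the message is spam, the joint likelihood of the observed sequence is P(data|H) = 0.124·0.876·0.876 = 0.095155 and P(data|¬H) = 0.755·0.245·0.245 = 0.045319.
Bayes: P(H|data) = 0.115·0.095155 / (0.115·0.095155 + 0.885·0.045319) = 0.010943/0.051050 = 0.2144.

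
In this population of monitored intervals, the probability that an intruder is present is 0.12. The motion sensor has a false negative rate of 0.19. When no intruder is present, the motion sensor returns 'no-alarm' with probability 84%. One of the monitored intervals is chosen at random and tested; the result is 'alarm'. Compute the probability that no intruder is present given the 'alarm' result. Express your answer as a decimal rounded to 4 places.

P(¬H | E) ≈ 0.5916

Let H be the event that an intruder is present. P(H) = 0.12, so P(¬H) = 0.88. With E the 'alarm' result, P(E|H) = 0.81 and P(E|¬H) = 0.16.
P(E) = 0.81·0.12 + 0.16·0.88 = 0.097200 + 0.14080 = 0.23800.
By Bayes' theorem, P(H|E) = 0.097200 / 0.23800 = 0.4084. Hence P(¬H|E) = 1 − 0.4084 = 0.5916.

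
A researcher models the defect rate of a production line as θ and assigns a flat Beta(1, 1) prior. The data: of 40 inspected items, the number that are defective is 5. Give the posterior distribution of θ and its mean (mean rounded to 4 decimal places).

Posterior: Beta(6, 36); mean ≈ 0.1429

Observing 5 successes and 35 failures updates Beta(1, 1) by adding the success and failure counts to the two shape parameters: α = 1+5 = 6, β = 1+35 = 36.
E[θ | data] = 6/(6+36) = 0.1429.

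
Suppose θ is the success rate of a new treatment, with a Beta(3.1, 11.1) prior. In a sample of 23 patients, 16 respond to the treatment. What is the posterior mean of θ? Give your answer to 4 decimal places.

Observing 16 successes and 7 failures updates Beta(3.1, 11.1) by adding the success and failure counts to the two shape parameters: α = 3.1+16 = 19.1, β = 11.1+7 = 18.1.
Posterior mean = α/(α+β) = 19.1/37.2 = 0.5134.

Posterior mean ≈ 0.5134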